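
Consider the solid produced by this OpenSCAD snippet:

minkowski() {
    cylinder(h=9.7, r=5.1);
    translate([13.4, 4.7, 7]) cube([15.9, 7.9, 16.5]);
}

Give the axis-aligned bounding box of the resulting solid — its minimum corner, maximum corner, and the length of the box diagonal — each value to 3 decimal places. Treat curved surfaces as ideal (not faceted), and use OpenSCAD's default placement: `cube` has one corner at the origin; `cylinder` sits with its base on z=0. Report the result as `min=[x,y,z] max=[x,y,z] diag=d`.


min=[8.300,-0.400,7.000] max=[34.400,17.700,33.200] diag=41.174

A = translate([13.4, 4.7, 7]) cube([15.9, 7.9, 16.5]) → bbox [13.4,4.7,7] .. [29.3,12.6,23.5]
B = cylinder(h=9.7, r=5.1) → bbox [-5.1,-5.1,0] .. [5.1,5.1,9.7]
lo = A.lo+B.lo = [13.4-5.1, 4.7-5.1, 7+0] = [8.300,-0.400,7.000]
hi = A.hi+B.hi = [29.3+5.1, 12.6+5.1, 23.5+9.7] = [34.400,17.700,33.200]
diag = √(26.1²+18.1²+26.2²) = √1695.26 = 41.174


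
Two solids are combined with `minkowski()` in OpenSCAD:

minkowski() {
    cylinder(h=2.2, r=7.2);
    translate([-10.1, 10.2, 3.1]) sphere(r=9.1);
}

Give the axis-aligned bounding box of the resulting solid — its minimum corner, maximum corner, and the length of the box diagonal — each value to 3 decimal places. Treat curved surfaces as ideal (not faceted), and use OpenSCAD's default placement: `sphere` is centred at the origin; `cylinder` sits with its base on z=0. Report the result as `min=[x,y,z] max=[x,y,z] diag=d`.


A = translate([-10.1, 10.2, 3.1]) sphere(r=9.1) → bbox [-19.2,1.1,-6] .. [-1,19.3,12.2]
B = cylinder(h=2.2, r=7.2) → bbox [-7.2,-7.2,0] .. [7.2,7.2,2.2]
lo = A.lo+B.lo = [-19.2-7.2, 1.1-7.2, -6+0] = [-26.400,-6.100,-6.000]
hi = A.hi+B.hi = [-1+7.2, 19.3+7.2, 12.2+2.2] = [6.200,26.500,14.400]
diag = √(32.6²+32.6²+20.4²) = √2541.68 = 50.415

min=[-26.400,-6.100,-6.000] max=[6.200,26.500,14.400] diag=50.415


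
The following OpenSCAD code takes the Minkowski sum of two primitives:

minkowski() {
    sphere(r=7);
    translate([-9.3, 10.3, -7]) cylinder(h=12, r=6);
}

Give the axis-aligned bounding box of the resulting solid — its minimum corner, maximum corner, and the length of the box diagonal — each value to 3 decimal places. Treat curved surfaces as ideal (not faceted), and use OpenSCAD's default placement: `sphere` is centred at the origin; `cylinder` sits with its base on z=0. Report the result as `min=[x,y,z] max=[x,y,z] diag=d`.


min=[-22.300,-2.700,-14.000] max=[3.700,23.300,12.000] diag=45.033

A = translate([-9.3, 10.3, -7]) cylinder(h=12, r=6) → bbox [-15.3,4.3,-7] .. [-3.3,16.3,5]
B = sphere(r=7) → bbox [-7,-7,-7] .. [7,7,7]
lo = A.lo+B.lo = [-15.3-7, 4.3-7, -7-7] = [-22.300,-2.700,-14.000]
hi = A.hi+B.hi = [-3.3+7, 16.3+7, 5+7] = [3.700,23.300,12.000]
diag = √(26²+26²+26²) = √2028 = 45.033


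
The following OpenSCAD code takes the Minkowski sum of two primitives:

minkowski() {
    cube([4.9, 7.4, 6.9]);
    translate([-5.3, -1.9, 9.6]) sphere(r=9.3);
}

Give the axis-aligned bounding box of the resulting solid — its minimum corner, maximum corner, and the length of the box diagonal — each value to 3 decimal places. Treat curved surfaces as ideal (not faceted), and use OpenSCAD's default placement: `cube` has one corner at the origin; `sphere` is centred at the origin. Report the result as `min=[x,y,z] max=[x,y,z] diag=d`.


A = translate([-5.3, -1.9, 9.6]) sphere(r=9.3) → bbox [-14.6,-11.2,0.3] .. [4,7.4,18.9]
B = cube([4.9, 7.4, 6.9]) → bbox [0,0,0] .. [4.9,7.4,6.9]
lo = A.lo+B.lo = [-14.6+0, -11.2+0, 0.3+0] = [-14.600,-11.200,0.300]
hi = A.hi+B.hi = [4+4.9, 7.4+7.4, 18.9+6.9] = [8.900,14.800,25.800]
diag = √(23.5²+26²+25.5²) = √1878.5 = 43.342

min=[-14.600,-11.200,0.300] max=[8.900,14.800,25.800] diag=43.342


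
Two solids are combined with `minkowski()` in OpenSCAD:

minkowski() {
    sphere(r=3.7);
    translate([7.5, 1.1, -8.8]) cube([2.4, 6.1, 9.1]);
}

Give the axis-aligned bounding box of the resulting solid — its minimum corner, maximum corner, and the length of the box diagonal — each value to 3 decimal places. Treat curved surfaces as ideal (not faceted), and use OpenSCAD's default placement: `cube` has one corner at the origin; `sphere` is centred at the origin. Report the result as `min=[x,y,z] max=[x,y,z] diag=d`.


A = translate([7.5, 1.1, -8.8]) cube([2.4, 6.1, 9.1]) → bbox [7.5,1.1,-8.8] .. [9.9,7.2,0.3]
B = sphere(r=3.7) → bbox [-3.7,-3.7,-3.7] .. [3.7,3.7,3.7]
lo = A.lo+B.lo = [7.5-3.7, 1.1-3.7, -8.8-3.7] = [3.800,-2.600,-12.500]
hi = A.hi+B.hi = [9.9+3.7, 7.2+3.7, 0.3+3.7] = [13.600,10.900,4.000]
diag = √(9.8²+13.5²+16.5²) = √550.54 = 23.464

min=[3.800,-2.600,-12.500] max=[13.600,10.900,4.000] diag=23.464


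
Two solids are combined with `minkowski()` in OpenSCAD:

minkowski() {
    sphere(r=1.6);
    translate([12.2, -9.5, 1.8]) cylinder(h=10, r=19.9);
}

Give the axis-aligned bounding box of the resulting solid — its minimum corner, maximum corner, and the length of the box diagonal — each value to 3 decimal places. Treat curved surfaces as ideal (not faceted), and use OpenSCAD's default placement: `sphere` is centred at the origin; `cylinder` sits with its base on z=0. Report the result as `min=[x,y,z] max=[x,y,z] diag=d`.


min=[-9.300,-31.000,0.200] max=[33.700,12.000,13.400] diag=62.227

A = translate([12.2, -9.5, 1.8]) cylinder(h=10, r=19.9) → bbox [-7.7,-29.4,1.8] .. [32.1,10.4,11.8]
B = sphere(r=1.6) → bbox [-1.6,-1.6,-1.6] .. [1.6,1.6,1.6]
lo = A.lo+B.lo = [-7.7-1.6, -29.4-1.6, 1.8-1.6] = [-9.300,-31.000,0.200]
hi = A.hi+B.hi = [32.1+1.6, 10.4+1.6, 11.8+1.6] = [33.700,12.000,13.400]
diag = √(43²+43²+13.2²) = √3872.24 = 62.227


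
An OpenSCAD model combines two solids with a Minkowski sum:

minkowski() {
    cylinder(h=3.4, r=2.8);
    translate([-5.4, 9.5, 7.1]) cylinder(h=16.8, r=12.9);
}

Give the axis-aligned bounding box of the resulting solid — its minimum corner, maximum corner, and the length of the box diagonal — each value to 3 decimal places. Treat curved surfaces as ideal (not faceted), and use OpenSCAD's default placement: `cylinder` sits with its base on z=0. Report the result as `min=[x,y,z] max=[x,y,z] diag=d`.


min=[-21.100,-6.200,7.100] max=[10.300,25.200,27.300] diag=48.785

A = translate([-5.4, 9.5, 7.1]) cylinder(h=16.8, r=12.9) → bbox [-18.3,-3.4,7.1] .. [7.5,22.4,23.9]
B = cylinder(h=3.4, r=2.8) → bbox [-2.8,-2.8,0] .. [2.8,2.8,3.4]
lo = A.lo+B.lo = [-18.3-2.8, -3.4-2.8, 7.1+0] = [-21.100,-6.200,7.100]
hi = A.hi+B.hi = [7.5+2.8, 22.4+2.8, 23.9+3.4] = [10.300,25.200,27.300]
diag = √(31.4²+31.4²+20.2²) = √2379.96 = 48.785


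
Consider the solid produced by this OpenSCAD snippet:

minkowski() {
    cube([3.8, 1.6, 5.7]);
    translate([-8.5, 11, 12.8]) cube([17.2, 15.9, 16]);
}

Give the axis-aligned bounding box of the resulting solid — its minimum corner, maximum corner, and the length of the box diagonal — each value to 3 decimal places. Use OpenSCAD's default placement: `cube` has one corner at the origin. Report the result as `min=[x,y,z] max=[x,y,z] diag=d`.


min=[-8.500,11.000,12.800] max=[12.500,28.500,34.500] diag=34.902

A = translate([-8.5, 11, 12.8]) cube([17.2, 15.9, 16]) → bbox [-8.5,11,12.8] .. [8.7,26.9,28.8]
B = cube([3.8, 1.6, 5.7]) → bbox [0,0,0] .. [3.8,1.6,5.7]
lo = A.lo+B.lo = [-8.5+0, 11+0, 12.8+0] = [-8.500,11.000,12.800]
hi = A.hi+B.hi = [8.7+3.8, 26.9+1.6, 28.8+5.7] = [12.500,28.500,34.500]
diag = √(21²+17.5²+21.7²) = √1218.14 = 34.902


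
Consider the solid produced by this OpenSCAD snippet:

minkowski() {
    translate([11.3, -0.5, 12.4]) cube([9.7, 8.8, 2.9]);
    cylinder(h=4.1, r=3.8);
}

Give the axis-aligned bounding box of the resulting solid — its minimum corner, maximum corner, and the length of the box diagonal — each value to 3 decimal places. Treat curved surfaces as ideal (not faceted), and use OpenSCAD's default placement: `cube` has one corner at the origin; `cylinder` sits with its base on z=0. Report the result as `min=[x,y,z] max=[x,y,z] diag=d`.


A = translate([11.3, -0.5, 12.4]) cube([9.7, 8.8, 2.9]) → bbox [11.3,-0.5,12.4] .. [21,8.3,15.3]
B = cylinder(h=4.1, r=3.8) → bbox [-3.8,-3.8,0] .. [3.8,3.8,4.1]
lo = A.lo+B.lo = [11.3-3.8, -0.5-3.8, 12.4+0] = [7.500,-4.300,12.400]
hi = A.hi+B.hi = [21+3.8, 8.3+3.8, 15.3+4.1] = [24.800,12.100,19.400]
diag = √(17.3²+16.4²+7²) = √617.25 = 24.845

min=[7.500,-4.300,12.400] max=[24.800,12.100,19.400] diag=24.845


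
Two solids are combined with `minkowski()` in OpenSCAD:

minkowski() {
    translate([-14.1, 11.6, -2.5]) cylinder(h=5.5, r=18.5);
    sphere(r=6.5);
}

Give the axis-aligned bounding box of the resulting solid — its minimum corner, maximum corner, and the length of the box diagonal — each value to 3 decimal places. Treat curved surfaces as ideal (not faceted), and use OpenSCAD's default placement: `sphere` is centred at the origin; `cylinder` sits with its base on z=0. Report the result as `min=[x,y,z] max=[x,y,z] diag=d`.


A = translate([-14.1, 11.6, -2.5]) cylinder(h=5.5, r=18.5) → bbox [-32.6,-6.9,-2.5] .. [4.4,30.1,3]
B = sphere(r=6.5) → bbox [-6.5,-6.5,-6.5] .. [6.5,6.5,6.5]
lo = A.lo+B.lo = [-32.6-6.5, -6.9-6.5, -2.5-6.5] = [-39.100,-13.400,-9.000]
hi = A.hi+B.hi = [4.4+6.5, 30.1+6.5, 3+6.5] = [10.900,36.600,9.500]
diag = √(50²+50²+18.5²) = √5342.25 = 73.091

min=[-39.100,-13.400,-9.000] max=[10.900,36.600,9.500] diag=73.091


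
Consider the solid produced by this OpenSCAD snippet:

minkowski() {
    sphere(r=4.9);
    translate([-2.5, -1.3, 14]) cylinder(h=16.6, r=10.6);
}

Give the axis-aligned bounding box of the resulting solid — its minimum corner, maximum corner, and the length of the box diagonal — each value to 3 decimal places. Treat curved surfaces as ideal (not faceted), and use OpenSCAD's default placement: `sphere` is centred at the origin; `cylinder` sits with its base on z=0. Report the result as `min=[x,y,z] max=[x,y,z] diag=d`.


A = translate([-2.5, -1.3, 14]) cylinder(h=16.6, r=10.6) → bbox [-13.1,-11.9,14] .. [8.1,9.3,30.6]
B = sphere(r=4.9) → bbox [-4.9,-4.9,-4.9] .. [4.9,4.9,4.9]
lo = A.lo+B.lo = [-13.1-4.9, -11.9-4.9, 14-4.9] = [-18.000,-16.800,9.100]
hi = A.hi+B.hi = [8.1+4.9, 9.3+4.9, 30.6+4.9] = [13.000,14.200,35.500]
diag = √(31²+31²+26.4²) = √2618.96 = 51.176

min=[-18.000,-16.800,9.100] max=[13.000,14.200,35.500] diag=51.176


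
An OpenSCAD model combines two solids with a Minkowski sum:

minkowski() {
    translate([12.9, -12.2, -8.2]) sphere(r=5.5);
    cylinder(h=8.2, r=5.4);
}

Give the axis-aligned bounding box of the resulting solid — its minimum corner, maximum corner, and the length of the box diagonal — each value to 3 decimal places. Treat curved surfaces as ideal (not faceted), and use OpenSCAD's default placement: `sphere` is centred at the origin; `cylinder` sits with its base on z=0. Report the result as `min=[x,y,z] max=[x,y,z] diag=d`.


min=[2.000,-23.100,-13.700] max=[23.800,-1.300,5.500] diag=36.320

A = translate([12.9, -12.2, -8.2]) sphere(r=5.5) → bbox [7.4,-17.7,-13.7] .. [18.4,-6.7,-2.7]
B = cylinder(h=8.2, r=5.4) → bbox [-5.4,-5.4,0] .. [5.4,5.4,8.2]
lo = A.lo+B.lo = [7.4-5.4, -17.7-5.4, -13.7+0] = [2.000,-23.100,-13.700]
hi = A.hi+B.hi = [18.4+5.4, -6.7+5.4, -2.7+8.2] = [23.800,-1.300,5.500]
diag = √(21.8²+21.8²+19.2²) = √1319.12 = 36.320


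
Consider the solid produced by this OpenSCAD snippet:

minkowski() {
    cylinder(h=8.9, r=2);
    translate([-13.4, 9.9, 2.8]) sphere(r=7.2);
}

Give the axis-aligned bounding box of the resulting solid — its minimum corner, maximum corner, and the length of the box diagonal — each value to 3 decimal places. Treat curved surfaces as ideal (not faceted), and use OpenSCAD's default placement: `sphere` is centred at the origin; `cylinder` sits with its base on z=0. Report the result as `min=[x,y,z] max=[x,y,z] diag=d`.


A = translate([-13.4, 9.9, 2.8]) sphere(r=7.2) → bbox [-20.6,2.7,-4.4] .. [-6.2,17.1,10]
B = cylinder(h=8.9, r=2) → bbox [-2,-2,0] .. [2,2,8.9]
lo = A.lo+B.lo = [-20.6-2, 2.7-2, -4.4+0] = [-22.600,0.700,-4.400]
hi = A.hi+B.hi = [-6.2+2, 17.1+2, 10+8.9] = [-4.200,19.100,18.900]
diag = √(18.4²+18.4²+23.3²) = √1220.01 = 34.929

min=[-22.600,0.700,-4.400] max=[-4.200,19.100,18.900] diag=34.929


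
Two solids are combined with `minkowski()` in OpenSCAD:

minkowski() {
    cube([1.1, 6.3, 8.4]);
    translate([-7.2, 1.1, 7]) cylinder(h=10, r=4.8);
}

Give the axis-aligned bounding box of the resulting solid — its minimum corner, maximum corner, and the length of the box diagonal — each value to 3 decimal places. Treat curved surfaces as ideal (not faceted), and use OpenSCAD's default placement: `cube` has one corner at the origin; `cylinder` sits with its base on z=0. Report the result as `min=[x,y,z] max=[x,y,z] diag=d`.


A = translate([-7.2, 1.1, 7]) cylinder(h=10, r=4.8) → bbox [-12,-3.7,7] .. [-2.4,5.9,17]
B = cube([1.1, 6.3, 8.4]) → bbox [0,0,0] .. [1.1,6.3,8.4]
lo = A.lo+B.lo = [-12+0, -3.7+0, 7+0] = [-12.000,-3.700,7.000]
hi = A.hi+B.hi = [-2.4+1.1, 5.9+6.3, 17+8.4] = [-1.300,12.200,25.400]
diag = √(10.7²+15.9²+18.4²) = √705.86 = 26.568

min=[-12.000,-3.700,7.000] max=[-1.300,12.200,25.400] diag=26.568


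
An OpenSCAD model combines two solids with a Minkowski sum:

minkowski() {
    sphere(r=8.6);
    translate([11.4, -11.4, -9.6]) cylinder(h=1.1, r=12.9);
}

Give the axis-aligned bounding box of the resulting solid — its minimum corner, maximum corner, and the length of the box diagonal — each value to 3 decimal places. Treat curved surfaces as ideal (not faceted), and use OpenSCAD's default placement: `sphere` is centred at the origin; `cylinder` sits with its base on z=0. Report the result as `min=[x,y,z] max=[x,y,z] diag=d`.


A = translate([11.4, -11.4, -9.6]) cylinder(h=1.1, r=12.9) → bbox [-1.5,-24.3,-9.6] .. [24.3,1.5,-8.5]
B = sphere(r=8.6) → bbox [-8.6,-8.6,-8.6] .. [8.6,8.6,8.6]
lo = A.lo+B.lo = [-1.5-8.6, -24.3-8.6, -9.6-8.6] = [-10.100,-32.900,-18.200]
hi = A.hi+B.hi = [24.3+8.6, 1.5+8.6, -8.5+8.6] = [32.900,10.100,0.100]
diag = √(43²+43²+18.3²) = √4032.89 = 63.505

min=[-10.100,-32.900,-18.200] max=[32.900,10.100,0.100] diag=63.505


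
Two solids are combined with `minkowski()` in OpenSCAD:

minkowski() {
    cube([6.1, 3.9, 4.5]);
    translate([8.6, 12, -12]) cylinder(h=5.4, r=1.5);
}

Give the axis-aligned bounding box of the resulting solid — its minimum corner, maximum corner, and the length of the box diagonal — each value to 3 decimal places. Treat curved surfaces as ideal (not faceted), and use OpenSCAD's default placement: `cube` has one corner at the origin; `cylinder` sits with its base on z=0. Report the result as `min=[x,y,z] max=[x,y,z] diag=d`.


min=[7.100,10.500,-12.000] max=[16.200,17.400,-2.100] diag=15.114

A = translate([8.6, 12, -12]) cylinder(h=5.4, r=1.5) → bbox [7.1,10.5,-12] .. [10.1,13.5,-6.6]
B = cube([6.1, 3.9, 4.5]) → bbox [0,0,0] .. [6.1,3.9,4.5]
lo = A.lo+B.lo = [7.1+0, 10.5+0, -12+0] = [7.100,10.500,-12.000]
hi = A.hi+B.hi = [10.1+6.1, 13.5+3.9, -6.6+4.5] = [16.200,17.400,-2.100]
diag = √(9.1²+6.9²+9.9²) = √228.43 = 15.114


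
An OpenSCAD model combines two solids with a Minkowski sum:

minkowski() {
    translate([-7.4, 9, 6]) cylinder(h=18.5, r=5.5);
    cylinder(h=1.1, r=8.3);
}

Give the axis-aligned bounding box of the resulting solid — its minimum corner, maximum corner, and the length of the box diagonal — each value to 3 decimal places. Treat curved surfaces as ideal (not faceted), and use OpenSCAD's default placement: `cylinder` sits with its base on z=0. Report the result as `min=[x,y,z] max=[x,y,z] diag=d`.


A = translate([-7.4, 9, 6]) cylinder(h=18.5, r=5.5) → bbox [-12.9,3.5,6] .. [-1.9,14.5,24.5]
B = cylinder(h=1.1, r=8.3) → bbox [-8.3,-8.3,0] .. [8.3,8.3,1.1]
lo = A.lo+B.lo = [-12.9-8.3, 3.5-8.3, 6+0] = [-21.200,-4.800,6.000]
hi = A.hi+B.hi = [-1.9+8.3, 14.5+8.3, 24.5+1.1] = [6.400,22.800,25.600]
diag = √(27.6²+27.6²+19.6²) = √1907.68 = 43.677

min=[-21.200,-4.800,6.000] max=[6.400,22.800,25.600] diag=43.677


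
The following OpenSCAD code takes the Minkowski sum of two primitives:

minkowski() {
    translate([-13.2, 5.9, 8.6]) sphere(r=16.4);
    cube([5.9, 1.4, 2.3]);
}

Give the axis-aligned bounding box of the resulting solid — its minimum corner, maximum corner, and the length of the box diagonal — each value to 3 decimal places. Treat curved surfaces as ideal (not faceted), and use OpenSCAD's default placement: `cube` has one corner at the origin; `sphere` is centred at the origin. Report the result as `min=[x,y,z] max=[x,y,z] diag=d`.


min=[-29.600,-10.500,-7.800] max=[9.100,23.700,27.300] diag=62.445

A = translate([-13.2, 5.9, 8.6]) sphere(r=16.4) → bbox [-29.6,-10.5,-7.8] .. [3.2,22.3,25]
B = cube([5.9, 1.4, 2.3]) → bbox [0,0,0] .. [5.9,1.4,2.3]
lo = A.lo+B.lo = [-29.6+0, -10.5+0, -7.8+0] = [-29.600,-10.500,-7.800]
hi = A.hi+B.hi = [3.2+5.9, 22.3+1.4, 25+2.3] = [9.100,23.700,27.300]
diag = √(38.7²+34.2²+35.1²) = √3899.34 = 62.445


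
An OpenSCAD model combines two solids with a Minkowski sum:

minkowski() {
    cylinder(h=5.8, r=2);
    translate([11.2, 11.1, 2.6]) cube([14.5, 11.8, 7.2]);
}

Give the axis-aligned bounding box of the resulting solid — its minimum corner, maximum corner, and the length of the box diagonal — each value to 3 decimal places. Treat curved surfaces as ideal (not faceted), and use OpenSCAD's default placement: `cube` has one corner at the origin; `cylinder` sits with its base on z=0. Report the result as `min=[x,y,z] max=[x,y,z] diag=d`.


A = translate([11.2, 11.1, 2.6]) cube([14.5, 11.8, 7.2]) → bbox [11.2,11.1,2.6] .. [25.7,22.9,9.8]
B = cylinder(h=5.8, r=2) → bbox [-2,-2,0] .. [2,2,5.8]
lo = A.lo+B.lo = [11.2-2, 11.1-2, 2.6+0] = [9.200,9.100,2.600]
hi = A.hi+B.hi = [25.7+2, 22.9+2, 9.8+5.8] = [27.700,24.900,15.600]
diag = √(18.5²+15.8²+13²) = √760.89 = 27.584

min=[9.200,9.100,2.600] max=[27.700,24.900,15.600] diag=27.584


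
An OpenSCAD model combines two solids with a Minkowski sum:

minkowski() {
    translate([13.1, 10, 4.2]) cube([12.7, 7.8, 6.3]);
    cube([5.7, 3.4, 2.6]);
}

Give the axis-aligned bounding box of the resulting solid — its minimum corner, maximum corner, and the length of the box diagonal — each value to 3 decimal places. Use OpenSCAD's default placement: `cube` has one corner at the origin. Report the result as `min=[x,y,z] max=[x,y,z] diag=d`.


A = translate([13.1, 10, 4.2]) cube([12.7, 7.8, 6.3]) → bbox [13.1,10,4.2] .. [25.8,17.8,10.5]
B = cube([5.7, 3.4, 2.6]) → bbox [0,0,0] .. [5.7,3.4,2.6]
lo = A.lo+B.lo = [13.1+0, 10+0, 4.2+0] = [13.100,10.000,4.200]
hi = A.hi+B.hi = [25.8+5.7, 17.8+3.4, 10.5+2.6] = [31.500,21.200,13.100]
diag = √(18.4²+11.2²+8.9²) = √543.21 = 23.307

min=[13.100,10.000,4.200] max=[31.500,21.200,13.100] diag=23.307


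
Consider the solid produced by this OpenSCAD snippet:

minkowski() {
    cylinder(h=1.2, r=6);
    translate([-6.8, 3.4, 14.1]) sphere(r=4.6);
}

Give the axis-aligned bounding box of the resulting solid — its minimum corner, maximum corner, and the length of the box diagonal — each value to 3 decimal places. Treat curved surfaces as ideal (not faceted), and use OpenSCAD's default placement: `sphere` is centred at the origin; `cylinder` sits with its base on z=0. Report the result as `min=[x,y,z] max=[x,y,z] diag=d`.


min=[-17.400,-7.200,9.500] max=[3.800,14.000,19.900] diag=31.734

A = translate([-6.8, 3.4, 14.1]) sphere(r=4.6) → bbox [-11.4,-1.2,9.5] .. [-2.2,8,18.7]
B = cylinder(h=1.2, r=6) → bbox [-6,-6,0] .. [6,6,1.2]
lo = A.lo+B.lo = [-11.4-6, -1.2-6, 9.5+0] = [-17.400,-7.200,9.500]
hi = A.hi+B.hi = [-2.2+6, 8+6, 18.7+1.2] = [3.800,14.000,19.900]
diag = √(21.2²+21.2²+10.4²) = √1007.04 = 31.734


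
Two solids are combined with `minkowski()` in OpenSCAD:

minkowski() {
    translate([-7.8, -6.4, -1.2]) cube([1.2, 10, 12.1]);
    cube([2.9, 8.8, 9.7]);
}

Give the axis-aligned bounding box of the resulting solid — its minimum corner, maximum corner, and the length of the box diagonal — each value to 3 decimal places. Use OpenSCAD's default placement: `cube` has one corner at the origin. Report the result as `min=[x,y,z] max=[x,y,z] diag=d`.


A = translate([-7.8, -6.4, -1.2]) cube([1.2, 10, 12.1]) → bbox [-7.8,-6.4,-1.2] .. [-6.6,3.6,10.9]
B = cube([2.9, 8.8, 9.7]) → bbox [0,0,0] .. [2.9,8.8,9.7]
lo = A.lo+B.lo = [-7.8+0, -6.4+0, -1.2+0] = [-7.800,-6.400,-1.200]
hi = A.hi+B.hi = [-6.6+2.9, 3.6+8.8, 10.9+9.7] = [-3.700,12.400,20.600]
diag = √(4.1²+18.8²+21.8²) = √845.49 = 29.077

min=[-7.800,-6.400,-1.200] max=[-3.700,12.400,20.600] diag=29.077


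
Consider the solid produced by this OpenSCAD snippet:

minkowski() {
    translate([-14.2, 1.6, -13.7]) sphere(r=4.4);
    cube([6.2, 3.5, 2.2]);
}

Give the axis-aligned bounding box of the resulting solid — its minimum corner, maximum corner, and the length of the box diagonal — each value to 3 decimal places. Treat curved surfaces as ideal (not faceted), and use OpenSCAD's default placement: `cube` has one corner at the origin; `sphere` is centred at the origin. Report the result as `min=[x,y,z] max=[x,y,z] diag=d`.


A = translate([-14.2, 1.6, -13.7]) sphere(r=4.4) → bbox [-18.6,-2.8,-18.1] .. [-9.8,6,-9.3]
B = cube([6.2, 3.5, 2.2]) → bbox [0,0,0] .. [6.2,3.5,2.2]
lo = A.lo+B.lo = [-18.6+0, -2.8+0, -18.1+0] = [-18.600,-2.800,-18.100]
hi = A.hi+B.hi = [-9.8+6.2, 6+3.5, -9.3+2.2] = [-3.600,9.500,-7.100]
diag = √(15²+12.3²+11²) = √497.29 = 22.300

min=[-18.600,-2.800,-18.100] max=[-3.600,9.500,-7.100] diag=22.300


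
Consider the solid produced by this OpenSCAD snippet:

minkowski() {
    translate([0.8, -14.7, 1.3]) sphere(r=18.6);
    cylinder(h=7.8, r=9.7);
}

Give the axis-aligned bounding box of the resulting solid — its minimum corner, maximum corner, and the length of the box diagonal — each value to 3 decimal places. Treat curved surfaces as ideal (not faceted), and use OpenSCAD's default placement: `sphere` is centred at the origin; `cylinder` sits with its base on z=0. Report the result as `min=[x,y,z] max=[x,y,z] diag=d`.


min=[-27.500,-43.000,-17.300] max=[29.100,13.600,27.700] diag=91.827

A = translate([0.8, -14.7, 1.3]) sphere(r=18.6) → bbox [-17.8,-33.3,-17.3] .. [19.4,3.9,19.9]
B = cylinder(h=7.8, r=9.7) → bbox [-9.7,-9.7,0] .. [9.7,9.7,7.8]
lo = A.lo+B.lo = [-17.8-9.7, -33.3-9.7, -17.3+0] = [-27.500,-43.000,-17.300]
hi = A.hi+B.hi = [19.4+9.7, 3.9+9.7, 19.9+7.8] = [29.100,13.600,27.700]
diag = √(56.6²+56.6²+45²) = √8432.12 = 91.827


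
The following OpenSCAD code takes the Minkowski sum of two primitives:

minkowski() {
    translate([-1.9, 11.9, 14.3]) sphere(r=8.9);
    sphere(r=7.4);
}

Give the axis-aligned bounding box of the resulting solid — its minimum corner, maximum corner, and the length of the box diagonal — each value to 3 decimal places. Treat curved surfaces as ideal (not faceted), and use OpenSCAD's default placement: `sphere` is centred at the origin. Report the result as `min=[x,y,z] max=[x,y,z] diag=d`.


A = translate([-1.9, 11.9, 14.3]) sphere(r=8.9) → bbox [-10.8,3,5.4] .. [7,20.8,23.2]
B = sphere(r=7.4) → bbox [-7.4,-7.4,-7.4] .. [7.4,7.4,7.4]
lo = A.lo+B.lo = [-10.8-7.4, 3-7.4, 5.4-7.4] = [-18.200,-4.400,-2.000]
hi = A.hi+B.hi = [7+7.4, 20.8+7.4, 23.2+7.4] = [14.400,28.200,30.600]
diag = √(32.6²+32.6²+32.6²) = √3188.28 = 56.465

min=[-18.200,-4.400,-2.000] max=[14.400,28.200,30.600] diag=56.465


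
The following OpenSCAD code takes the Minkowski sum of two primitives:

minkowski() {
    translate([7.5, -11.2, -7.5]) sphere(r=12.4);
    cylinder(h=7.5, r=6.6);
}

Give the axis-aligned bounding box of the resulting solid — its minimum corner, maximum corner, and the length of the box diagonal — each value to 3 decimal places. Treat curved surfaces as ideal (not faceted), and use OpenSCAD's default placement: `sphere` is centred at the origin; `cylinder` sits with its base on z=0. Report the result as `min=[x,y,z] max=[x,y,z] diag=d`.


min=[-11.500,-30.200,-19.900] max=[26.500,7.800,12.400] diag=62.700

A = translate([7.5, -11.2, -7.5]) sphere(r=12.4) → bbox [-4.9,-23.6,-19.9] .. [19.9,1.2,4.9]
B = cylinder(h=7.5, r=6.6) → bbox [-6.6,-6.6,0] .. [6.6,6.6,7.5]
lo = A.lo+B.lo = [-4.9-6.6, -23.6-6.6, -19.9+0] = [-11.500,-30.200,-19.900]
hi = A.hi+B.hi = [19.9+6.6, 1.2+6.6, 4.9+7.5] = [26.500,7.800,12.400]
diag = √(38²+38²+32.3²) = √3931.29 = 62.700


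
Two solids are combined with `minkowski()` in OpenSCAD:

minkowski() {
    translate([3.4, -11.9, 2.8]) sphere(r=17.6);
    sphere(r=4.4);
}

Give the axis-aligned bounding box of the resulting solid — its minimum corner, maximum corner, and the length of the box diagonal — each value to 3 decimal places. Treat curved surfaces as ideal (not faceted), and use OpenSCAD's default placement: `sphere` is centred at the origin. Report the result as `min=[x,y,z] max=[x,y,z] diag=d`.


A = translate([3.4, -11.9, 2.8]) sphere(r=17.6) → bbox [-14.2,-29.5,-14.8] .. [21,5.7,20.4]
B = sphere(r=4.4) → bbox [-4.4,-4.4,-4.4] .. [4.4,4.4,4.4]
lo = A.lo+B.lo = [-14.2-4.4, -29.5-4.4, -14.8-4.4] = [-18.600,-33.900,-19.200]
hi = A.hi+B.hi = [21+4.4, 5.7+4.4, 20.4+4.4] = [25.400,10.100,24.800]
diag = √(44²+44²+44²) = √5808 = 76.210

min=[-18.600,-33.900,-19.200] max=[25.400,10.100,24.800] diag=76.210


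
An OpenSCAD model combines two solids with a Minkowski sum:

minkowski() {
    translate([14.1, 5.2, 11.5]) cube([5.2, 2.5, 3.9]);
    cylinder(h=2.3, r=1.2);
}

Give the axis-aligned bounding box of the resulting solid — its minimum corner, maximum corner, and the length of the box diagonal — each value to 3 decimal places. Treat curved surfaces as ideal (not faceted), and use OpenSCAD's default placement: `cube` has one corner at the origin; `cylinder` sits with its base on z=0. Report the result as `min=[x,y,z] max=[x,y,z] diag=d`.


min=[12.900,4.000,11.500] max=[20.500,8.900,17.700] diag=10.964

A = translate([14.1, 5.2, 11.5]) cube([5.2, 2.5, 3.9]) → bbox [14.1,5.2,11.5] .. [19.3,7.7,15.4]
B = cylinder(h=2.3, r=1.2) → bbox [-1.2,-1.2,0] .. [1.2,1.2,2.3]
lo = A.lo+B.lo = [14.1-1.2, 5.2-1.2, 11.5+0] = [12.900,4.000,11.500]
hi = A.hi+B.hi = [19.3+1.2, 7.7+1.2, 15.4+2.3] = [20.500,8.900,17.700]
diag = √(7.6²+4.9²+6.2²) = √120.21 = 10.964


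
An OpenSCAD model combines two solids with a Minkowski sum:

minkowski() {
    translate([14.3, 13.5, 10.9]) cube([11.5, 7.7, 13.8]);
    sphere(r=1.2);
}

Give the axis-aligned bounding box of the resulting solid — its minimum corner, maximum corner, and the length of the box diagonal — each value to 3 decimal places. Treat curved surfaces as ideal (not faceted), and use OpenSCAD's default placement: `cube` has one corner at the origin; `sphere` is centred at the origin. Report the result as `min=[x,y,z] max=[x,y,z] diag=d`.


min=[13.100,12.300,9.700] max=[27.000,22.400,25.900] diag=23.615

A = translate([14.3, 13.5, 10.9]) cube([11.5, 7.7, 13.8]) → bbox [14.3,13.5,10.9] .. [25.8,21.2,24.7]
B = sphere(r=1.2) → bbox [-1.2,-1.2,-1.2] .. [1.2,1.2,1.2]
lo = A.lo+B.lo = [14.3-1.2, 13.5-1.2, 10.9-1.2] = [13.100,12.300,9.700]
hi = A.hi+B.hi = [25.8+1.2, 21.2+1.2, 24.7+1.2] = [27.000,22.400,25.900]
diag = √(13.9²+10.1²+16.2²) = √557.66 = 23.615


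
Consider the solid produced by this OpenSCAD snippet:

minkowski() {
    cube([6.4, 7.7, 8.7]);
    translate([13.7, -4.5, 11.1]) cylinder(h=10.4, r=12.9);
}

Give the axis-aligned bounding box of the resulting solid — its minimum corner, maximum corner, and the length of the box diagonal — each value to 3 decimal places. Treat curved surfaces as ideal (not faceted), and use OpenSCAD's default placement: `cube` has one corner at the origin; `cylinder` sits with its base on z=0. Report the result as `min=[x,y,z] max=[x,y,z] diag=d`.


min=[0.800,-17.400,11.100] max=[33.000,16.100,30.200] diag=50.238

A = translate([13.7, -4.5, 11.1]) cylinder(h=10.4, r=12.9) → bbox [0.8,-17.4,11.1] .. [26.6,8.4,21.5]
B = cube([6.4, 7.7, 8.7]) → bbox [0,0,0] .. [6.4,7.7,8.7]
lo = A.lo+B.lo = [0.8+0, -17.4+0, 11.1+0] = [0.800,-17.400,11.100]
hi = A.hi+B.hi = [26.6+6.4, 8.4+7.7, 21.5+8.7] = [33.000,16.100,30.200]
diag = √(32.2²+33.5²+19.1²) = √2523.9 = 50.238


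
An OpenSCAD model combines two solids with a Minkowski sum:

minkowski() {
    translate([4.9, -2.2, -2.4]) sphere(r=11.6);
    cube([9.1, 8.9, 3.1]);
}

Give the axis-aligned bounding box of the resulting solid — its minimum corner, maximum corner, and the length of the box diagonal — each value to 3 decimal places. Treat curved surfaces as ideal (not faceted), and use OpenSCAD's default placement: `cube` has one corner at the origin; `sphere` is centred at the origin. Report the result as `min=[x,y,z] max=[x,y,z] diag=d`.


min=[-6.700,-13.800,-14.000] max=[25.600,18.300,12.300] diag=52.587

A = translate([4.9, -2.2, -2.4]) sphere(r=11.6) → bbox [-6.7,-13.8,-14] .. [16.5,9.4,9.2]
B = cube([9.1, 8.9, 3.1]) → bbox [0,0,0] .. [9.1,8.9,3.1]
lo = A.lo+B.lo = [-6.7+0, -13.8+0, -14+0] = [-6.700,-13.800,-14.000]
hi = A.hi+B.hi = [16.5+9.1, 9.4+8.9, 9.2+3.1] = [25.600,18.300,12.300]
diag = √(32.3²+32.1²+26.3²) = √2765.39 = 52.587


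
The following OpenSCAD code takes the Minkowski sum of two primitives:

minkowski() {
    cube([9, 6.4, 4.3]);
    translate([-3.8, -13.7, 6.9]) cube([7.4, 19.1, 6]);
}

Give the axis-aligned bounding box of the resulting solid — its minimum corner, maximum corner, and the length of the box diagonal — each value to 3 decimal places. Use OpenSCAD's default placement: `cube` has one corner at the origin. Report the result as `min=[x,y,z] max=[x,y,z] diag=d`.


A = translate([-3.8, -13.7, 6.9]) cube([7.4, 19.1, 6]) → bbox [-3.8,-13.7,6.9] .. [3.6,5.4,12.9]
B = cube([9, 6.4, 4.3]) → bbox [0,0,0] .. [9,6.4,4.3]
lo = A.lo+B.lo = [-3.8+0, -13.7+0, 6.9+0] = [-3.800,-13.700,6.900]
hi = A.hi+B.hi = [3.6+9, 5.4+6.4, 12.9+4.3] = [12.600,11.800,17.200]
diag = √(16.4²+25.5²+10.3²) = √1025.3 = 32.020

min=[-3.800,-13.700,6.900] max=[12.600,11.800,17.200] diag=32.020


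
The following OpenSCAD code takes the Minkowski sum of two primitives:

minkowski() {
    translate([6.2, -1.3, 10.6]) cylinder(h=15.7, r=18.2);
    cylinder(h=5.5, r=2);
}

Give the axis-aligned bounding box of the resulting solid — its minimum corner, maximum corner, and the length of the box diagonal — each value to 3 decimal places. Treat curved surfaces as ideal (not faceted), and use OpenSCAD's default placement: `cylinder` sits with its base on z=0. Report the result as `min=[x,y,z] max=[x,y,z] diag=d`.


A = translate([6.2, -1.3, 10.6]) cylinder(h=15.7, r=18.2) → bbox [-12,-19.5,10.6] .. [24.4,16.9,26.3]
B = cylinder(h=5.5, r=2) → bbox [-2,-2,0] .. [2,2,5.5]
lo = A.lo+B.lo = [-12-2, -19.5-2, 10.6+0] = [-14.000,-21.500,10.600]
hi = A.hi+B.hi = [24.4+2, 16.9+2, 26.3+5.5] = [26.400,18.900,31.800]
diag = √(40.4²+40.4²+21.2²) = √3713.76 = 60.941

min=[-14.000,-21.500,10.600] max=[26.400,18.900,31.800] diag=60.941


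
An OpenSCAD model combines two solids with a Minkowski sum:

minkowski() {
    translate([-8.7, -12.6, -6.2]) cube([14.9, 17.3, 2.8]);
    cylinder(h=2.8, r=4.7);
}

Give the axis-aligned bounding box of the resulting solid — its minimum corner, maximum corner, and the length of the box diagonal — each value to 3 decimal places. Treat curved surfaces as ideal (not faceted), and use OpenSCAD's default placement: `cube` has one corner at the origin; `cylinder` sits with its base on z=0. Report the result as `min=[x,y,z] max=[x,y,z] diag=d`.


min=[-13.400,-17.300,-6.200] max=[10.900,9.400,-0.600] diag=36.534

A = translate([-8.7, -12.6, -6.2]) cube([14.9, 17.3, 2.8]) → bbox [-8.7,-12.6,-6.2] .. [6.2,4.7,-3.4]
B = cylinder(h=2.8, r=4.7) → bbox [-4.7,-4.7,0] .. [4.7,4.7,2.8]
lo = A.lo+B.lo = [-8.7-4.7, -12.6-4.7, -6.2+0] = [-13.400,-17.300,-6.200]
hi = A.hi+B.hi = [6.2+4.7, 4.7+4.7, -3.4+2.8] = [10.900,9.400,-0.600]
diag = √(24.3²+26.7²+5.6²) = √1334.74 = 36.534


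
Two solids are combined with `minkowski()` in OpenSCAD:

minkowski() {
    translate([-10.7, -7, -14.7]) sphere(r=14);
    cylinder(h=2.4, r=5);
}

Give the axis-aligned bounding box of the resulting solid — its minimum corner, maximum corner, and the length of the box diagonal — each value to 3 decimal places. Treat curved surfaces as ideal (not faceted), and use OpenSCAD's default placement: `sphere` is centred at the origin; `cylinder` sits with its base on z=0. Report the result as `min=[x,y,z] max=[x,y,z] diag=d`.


min=[-29.700,-26.000,-28.700] max=[8.300,12.000,1.700] diag=61.743

A = translate([-10.7, -7, -14.7]) sphere(r=14) → bbox [-24.7,-21,-28.7] .. [3.3,7,-0.7]
B = cylinder(h=2.4, r=5) → bbox [-5,-5,0] .. [5,5,2.4]
lo = A.lo+B.lo = [-24.7-5, -21-5, -28.7+0] = [-29.700,-26.000,-28.700]
hi = A.hi+B.hi = [3.3+5, 7+5, -0.7+2.4] = [8.300,12.000,1.700]
diag = √(38²+38²+30.4²) = √3812.16 = 61.743


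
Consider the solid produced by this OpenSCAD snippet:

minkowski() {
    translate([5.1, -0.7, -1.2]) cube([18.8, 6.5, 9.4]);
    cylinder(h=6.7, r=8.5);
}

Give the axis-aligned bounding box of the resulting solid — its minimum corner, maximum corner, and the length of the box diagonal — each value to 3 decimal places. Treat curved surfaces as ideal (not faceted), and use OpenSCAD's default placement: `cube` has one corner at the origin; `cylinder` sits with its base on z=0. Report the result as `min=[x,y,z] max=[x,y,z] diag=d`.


min=[-3.400,-9.200,-1.200] max=[32.400,14.300,14.900] diag=45.750

A = translate([5.1, -0.7, -1.2]) cube([18.8, 6.5, 9.4]) → bbox [5.1,-0.7,-1.2] .. [23.9,5.8,8.2]
B = cylinder(h=6.7, r=8.5) → bbox [-8.5,-8.5,0] .. [8.5,8.5,6.7]
lo = A.lo+B.lo = [5.1-8.5, -0.7-8.5, -1.2+0] = [-3.400,-9.200,-1.200]
hi = A.hi+B.hi = [23.9+8.5, 5.8+8.5, 8.2+6.7] = [32.400,14.300,14.900]
diag = √(35.8²+23.5²+16.1²) = √2093.1 = 45.750


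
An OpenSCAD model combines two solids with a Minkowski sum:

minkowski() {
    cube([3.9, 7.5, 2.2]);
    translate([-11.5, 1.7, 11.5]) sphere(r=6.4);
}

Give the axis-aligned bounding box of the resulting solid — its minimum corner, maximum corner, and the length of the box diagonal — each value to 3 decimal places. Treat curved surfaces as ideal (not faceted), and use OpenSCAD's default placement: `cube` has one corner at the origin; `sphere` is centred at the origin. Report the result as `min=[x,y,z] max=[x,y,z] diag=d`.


min=[-17.900,-4.700,5.100] max=[-1.200,15.600,20.100] diag=30.265

A = translate([-11.5, 1.7, 11.5]) sphere(r=6.4) → bbox [-17.9,-4.7,5.1] .. [-5.1,8.1,17.9]
B = cube([3.9, 7.5, 2.2]) → bbox [0,0,0] .. [3.9,7.5,2.2]
lo = A.lo+B.lo = [-17.9+0, -4.7+0, 5.1+0] = [-17.900,-4.700,5.100]
hi = A.hi+B.hi = [-5.1+3.9, 8.1+7.5, 17.9+2.2] = [-1.200,15.600,20.100]
diag = √(16.7²+20.3²+15²) = √915.98 = 30.265


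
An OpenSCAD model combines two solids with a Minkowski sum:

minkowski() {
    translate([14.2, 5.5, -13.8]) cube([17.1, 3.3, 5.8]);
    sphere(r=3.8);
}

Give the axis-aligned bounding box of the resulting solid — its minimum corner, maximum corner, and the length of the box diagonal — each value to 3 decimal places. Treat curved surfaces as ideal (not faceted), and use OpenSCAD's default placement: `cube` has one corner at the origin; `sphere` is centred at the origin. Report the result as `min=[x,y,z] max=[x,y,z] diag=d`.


min=[10.400,1.700,-17.600] max=[35.100,12.600,-4.200] diag=30.141

A = translate([14.2, 5.5, -13.8]) cube([17.1, 3.3, 5.8]) → bbox [14.2,5.5,-13.8] .. [31.3,8.8,-8]
B = sphere(r=3.8) → bbox [-3.8,-3.8,-3.8] .. [3.8,3.8,3.8]
lo = A.lo+B.lo = [14.2-3.8, 5.5-3.8, -13.8-3.8] = [10.400,1.700,-17.600]
hi = A.hi+B.hi = [31.3+3.8, 8.8+3.8, -8+3.8] = [35.100,12.600,-4.200]
diag = √(24.7²+10.9²+13.4²) = √908.46 = 30.141


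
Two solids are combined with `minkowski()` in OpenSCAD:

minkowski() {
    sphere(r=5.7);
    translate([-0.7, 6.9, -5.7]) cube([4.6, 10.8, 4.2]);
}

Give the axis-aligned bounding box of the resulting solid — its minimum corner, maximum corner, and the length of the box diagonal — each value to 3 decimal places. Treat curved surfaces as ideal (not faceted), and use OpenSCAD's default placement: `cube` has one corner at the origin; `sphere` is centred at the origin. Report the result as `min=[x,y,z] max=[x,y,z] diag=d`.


min=[-6.400,1.200,-11.400] max=[9.600,23.400,4.200] diag=31.499

A = translate([-0.7, 6.9, -5.7]) cube([4.6, 10.8, 4.2]) → bbox [-0.7,6.9,-5.7] .. [3.9,17.7,-1.5]
B = sphere(r=5.7) → bbox [-5.7,-5.7,-5.7] .. [5.7,5.7,5.7]
lo = A.lo+B.lo = [-0.7-5.7, 6.9-5.7, -5.7-5.7] = [-6.400,1.200,-11.400]
hi = A.hi+B.hi = [3.9+5.7, 17.7+5.7, -1.5+5.7] = [9.600,23.400,4.200]
diag = √(16²+22.2²+15.6²) = √992.2 = 31.499


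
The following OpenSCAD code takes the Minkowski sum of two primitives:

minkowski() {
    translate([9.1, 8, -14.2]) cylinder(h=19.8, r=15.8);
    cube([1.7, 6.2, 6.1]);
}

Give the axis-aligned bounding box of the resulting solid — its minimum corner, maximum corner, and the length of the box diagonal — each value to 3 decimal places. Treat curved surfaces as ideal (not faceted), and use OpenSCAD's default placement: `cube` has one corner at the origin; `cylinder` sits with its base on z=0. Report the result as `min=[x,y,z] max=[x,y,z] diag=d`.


A = translate([9.1, 8, -14.2]) cylinder(h=19.8, r=15.8) → bbox [-6.7,-7.8,-14.2] .. [24.9,23.8,5.6]
B = cube([1.7, 6.2, 6.1]) → bbox [0,0,0] .. [1.7,6.2,6.1]
lo = A.lo+B.lo = [-6.7+0, -7.8+0, -14.2+0] = [-6.700,-7.800,-14.200]
hi = A.hi+B.hi = [24.9+1.7, 23.8+6.2, 5.6+6.1] = [26.600,30.000,11.700]
diag = √(33.3²+37.8²+25.9²) = √3208.54 = 56.644

min=[-6.700,-7.800,-14.200] max=[26.600,30.000,11.700] diag=56.644


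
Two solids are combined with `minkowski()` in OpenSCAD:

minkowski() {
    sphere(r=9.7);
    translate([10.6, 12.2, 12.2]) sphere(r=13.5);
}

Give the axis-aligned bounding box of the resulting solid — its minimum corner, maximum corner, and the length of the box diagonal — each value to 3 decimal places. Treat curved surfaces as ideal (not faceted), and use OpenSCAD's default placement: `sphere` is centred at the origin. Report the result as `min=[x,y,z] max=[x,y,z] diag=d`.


min=[-12.600,-11.000,-11.000] max=[33.800,35.400,35.400] diag=80.367

A = translate([10.6, 12.2, 12.2]) sphere(r=13.5) → bbox [-2.9,-1.3,-1.3] .. [24.1,25.7,25.7]
B = sphere(r=9.7) → bbox [-9.7,-9.7,-9.7] .. [9.7,9.7,9.7]
lo = A.lo+B.lo = [-2.9-9.7, -1.3-9.7, -1.3-9.7] = [-12.600,-11.000,-11.000]
hi = A.hi+B.hi = [24.1+9.7, 25.7+9.7, 25.7+9.7] = [33.800,35.400,35.400]
diag = √(46.4²+46.4²+46.4²) = √6458.88 = 80.367


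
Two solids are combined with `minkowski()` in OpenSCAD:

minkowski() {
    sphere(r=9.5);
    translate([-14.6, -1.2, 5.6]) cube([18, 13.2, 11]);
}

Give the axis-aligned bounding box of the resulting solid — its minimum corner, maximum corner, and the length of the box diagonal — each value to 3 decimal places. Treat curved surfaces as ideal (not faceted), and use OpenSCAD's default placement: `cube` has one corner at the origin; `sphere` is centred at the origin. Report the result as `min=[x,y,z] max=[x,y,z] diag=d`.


min=[-24.100,-10.700,-3.900] max=[12.900,21.500,26.100] diag=57.496

A = translate([-14.6, -1.2, 5.6]) cube([18, 13.2, 11]) → bbox [-14.6,-1.2,5.6] .. [3.4,12,16.6]
B = sphere(r=9.5) → bbox [-9.5,-9.5,-9.5] .. [9.5,9.5,9.5]
lo = A.lo+B.lo = [-14.6-9.5, -1.2-9.5, 5.6-9.5] = [-24.100,-10.700,-3.900]
hi = A.hi+B.hi = [3.4+9.5, 12+9.5, 16.6+9.5] = [12.900,21.500,26.100]
diag = √(37²+32.2²+30²) = √3305.84 = 57.496


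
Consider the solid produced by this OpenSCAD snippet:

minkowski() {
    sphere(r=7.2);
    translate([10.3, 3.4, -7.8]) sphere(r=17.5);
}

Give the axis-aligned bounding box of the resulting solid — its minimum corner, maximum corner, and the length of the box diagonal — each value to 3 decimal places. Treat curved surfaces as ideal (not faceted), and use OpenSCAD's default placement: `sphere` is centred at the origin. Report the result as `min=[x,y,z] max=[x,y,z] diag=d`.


A = translate([10.3, 3.4, -7.8]) sphere(r=17.5) → bbox [-7.2,-14.1,-25.3] .. [27.8,20.9,9.7]
B = sphere(r=7.2) → bbox [-7.2,-7.2,-7.2] .. [7.2,7.2,7.2]
lo = A.lo+B.lo = [-7.2-7.2, -14.1-7.2, -25.3-7.2] = [-14.400,-21.300,-32.500]
hi = A.hi+B.hi = [27.8+7.2, 20.9+7.2, 9.7+7.2] = [35.000,28.100,16.900]
diag = √(49.4²+49.4²+49.4²) = √7321.08 = 85.563

min=[-14.400,-21.300,-32.500] max=[35.000,28.100,16.900] diag=85.563
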